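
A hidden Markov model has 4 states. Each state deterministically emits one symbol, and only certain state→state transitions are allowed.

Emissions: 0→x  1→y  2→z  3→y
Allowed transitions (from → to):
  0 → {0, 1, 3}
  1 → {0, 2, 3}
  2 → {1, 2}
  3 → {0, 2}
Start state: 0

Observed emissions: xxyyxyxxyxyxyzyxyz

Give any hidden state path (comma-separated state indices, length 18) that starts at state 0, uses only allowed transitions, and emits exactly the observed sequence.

0,0,1,3,0,3,0,0,1,0,3,0,3,2,1,0,1,2

  pos 0: x in {0}, choose 0; start
  pos 1: x in {0}, choose 0; 0->0 ok
  pos 2: y in {1,3}, choose 1; 0->1 ok
  pos 3: y in {1,3}, choose 3; 1->3 ok
  pos 4: x in {0}, choose 0; 3->0 ok
  pos 5: y in {1,3}, choose 3; 0->3 ok
  pos 6: x in {0}, choose 0; 3->0 ok
  pos 7: x in {0}, choose 0; 0->0 ok
  pos 8: y in {1,3}, choose 1; 0->1 ok
  pos 9: x in {0}, choose 0; 1->0 ok
  pos 10: y in {1,3}, choose 3; 0->3 ok
  pos 11: x in {0}, choose 0; 3->0 ok
  pos 12: y in {1,3}, choose 3; 0->3 ok
  pos 13: z in {2}, choose 2; 3->2 ok
  pos 14: y in {1,3}, choose 1; 2->1 ok
  pos 15: x in {0}, choose 0; 1->0 ok
  pos 16: y in {1,3}, choose 1; 0->1 ok
  pos 17: z in {2}, choose 2; 1->2 ok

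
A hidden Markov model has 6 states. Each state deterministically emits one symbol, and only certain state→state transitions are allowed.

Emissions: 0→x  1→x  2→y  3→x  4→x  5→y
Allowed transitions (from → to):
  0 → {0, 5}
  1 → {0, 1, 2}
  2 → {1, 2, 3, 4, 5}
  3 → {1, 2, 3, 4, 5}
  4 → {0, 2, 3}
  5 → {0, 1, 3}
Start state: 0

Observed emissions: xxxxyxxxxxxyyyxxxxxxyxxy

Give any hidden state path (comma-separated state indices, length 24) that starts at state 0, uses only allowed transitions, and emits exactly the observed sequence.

  t0 'x' -> {0,1,3,4}, take 0 (start)
  t1 'x' -> {0,1,3,4}, take 0 (0->0 ok)
  t2 'x' -> {0,1,3,4}, take 0 (0->0 ok)
  t3 'x' -> {0,1,3,4}, take 0 (0->0 ok)
  t4 'y' -> {2,5}, take 5 (0->5 ok)
  t5 'x' -> {0,1,3,4}, take 3 (5->3 ok)
  t6 'x' -> {0,1,3,4}, take 3 (3->3 ok)
  t7 'x' -> {0,1,3,4}, take 3 (3->3 ok)
  t8 'x' -> {0,1,3,4}, take 4 (3->4 ok)
  t9 'x' -> {0,1,3,4}, take 3 (4->3 ok)
  t10 'x' -> {0,1,3,4}, take 4 (3->4 ok)
  t11 'y' -> {2,5}, take 2 (4->2 ok)
  t12 'y' -> {2,5}, take 2 (2->2 ok)
  t13 'y' -> {2,5}, take 2 (2->2 ok)
  t14 'x' -> {0,1,3,4}, take 3 (2->3 ok)
  t15 'x' -> {0,1,3,4}, take 1 (3->1 ok)
  t16 'x' -> {0,1,3,4}, take 0 (1->0 ok)
  t17 'x' -> {0,1,3,4}, take 0 (0->0 ok)
  t18 'x' -> {0,1,3,4}, take 0 (0->0 ok)
  t19 'x' -> {0,1,3,4}, take 0 (0->0 ok)
  t20 'y' -> {2,5}, take 5 (0->5 ok)
  t21 'x' -> {0,1,3,4}, take 1 (5->1 ok)
  t22 'x' -> {0,1,3,4}, take 1 (1->1 ok)
  t23 'y' -> {2,5}, take 2 (1->2 ok)

0,0,0,0,5,3,3,3,4,3,4,2,2,2,3,1,0,0,0,0,5,1,1,2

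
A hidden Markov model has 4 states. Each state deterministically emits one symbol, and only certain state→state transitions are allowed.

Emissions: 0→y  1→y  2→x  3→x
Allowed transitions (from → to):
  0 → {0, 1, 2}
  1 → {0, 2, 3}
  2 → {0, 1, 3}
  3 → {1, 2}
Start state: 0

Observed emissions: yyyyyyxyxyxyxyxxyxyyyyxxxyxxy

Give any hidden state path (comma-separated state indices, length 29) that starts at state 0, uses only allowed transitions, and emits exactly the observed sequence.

0,1,0,1,0,0,2,0,2,1,3,1,3,1,3,2,1,3,1,0,1,0,2,3,2,1,3,2,1

  t0 'y' -> {0,1}, take 0 (start)
  t1 'y' -> {0,1}, take 1 (0->1 ok)
  t2 'y' -> {0,1}, take 0 (1->0 ok)
  t3 'y' -> {0,1}, take 1 (0->1 ok)
  t4 'y' -> {0,1}, take 0 (1->0 ok)
  t5 'y' -> {0,1}, take 0 (0->0 ok)
  t6 'x' -> {2,3}, take 2 (0->2 ok)
  t7 'y' -> {0,1}, take 0 (2->0 ok)
  t8 'x' -> {2,3}, take 2 (0->2 ok)
  t9 'y' -> {0,1}, take 1 (2->1 ok)
  t10 'x' -> {2,3}, take 3 (1->3 ok)
  t11 'y' -> {0,1}, take 1 (3->1 ok)
  t12 'x' -> {2,3}, take 3 (1->3 ok)
  t13 'y' -> {0,1}, take 1 (3->1 ok)
  t14 'x' -> {2,3}, take 3 (1->3 ok)
  t15 'x' -> {2,3}, take 2 (3->2 ok)
  t16 'y' -> {0,1}, take 1 (2->1 ok)
  t17 'x' -> {2,3}, take 3 (1->3 ok)
  t18 'y' -> {0,1}, take 1 (3->1 ok)
  t19 'y' -> {0,1}, take 0 (1->0 ok)
  t20 'y' -> {0,1}, take 1 (0->1 ok)
  t21 'y' -> {0,1}, take 0 (1->0 ok)
  t22 'x' -> {2,3}, take 2 (0->2 ok)
  t23 'x' -> {2,3}, take 3 (2->3 ok)
  t24 'x' -> {2,3}, take 2 (3->2 ok)
  t25 'y' -> {0,1}, take 1 (2->1 ok)
  t26 'x' -> {2,3}, take 3 (1->3 ok)
  t27 'x' -> {2,3}, take 2 (3->2 ok)
  t28 'y' -> {0,1}, take 1 (2->1 ok)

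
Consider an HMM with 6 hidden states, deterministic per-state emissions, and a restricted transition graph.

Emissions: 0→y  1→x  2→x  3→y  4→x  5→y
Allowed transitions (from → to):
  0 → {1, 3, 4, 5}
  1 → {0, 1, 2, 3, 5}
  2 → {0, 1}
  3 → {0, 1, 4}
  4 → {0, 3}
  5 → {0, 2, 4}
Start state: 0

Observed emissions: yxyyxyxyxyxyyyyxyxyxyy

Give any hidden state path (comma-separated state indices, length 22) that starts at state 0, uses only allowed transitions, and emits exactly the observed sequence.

0,4,0,3,1,5,4,0,4,0,1,0,5,0,5,2,0,4,0,4,0,5

  0: obs=y cand={0,3,5} pick 0 [start]
  1: obs=x cand={1,2,4} pick 4 [0->4 ok]
  2: obs=y cand={0,3,5} pick 0 [4->0 ok]
  3: obs=y cand={0,3,5} pick 3 [0->3 ok]
  4: obs=x cand={1,2,4} pick 1 [3->1 ok]
  5: obs=y cand={0,3,5} pick 5 [1->5 ok]
  6: obs=x cand={1,2,4} pick 4 [5->4 ok]
  7: obs=y cand={0,3,5} pick 0 [4->0 ok]
  8: obs=x cand={1,2,4} pick 4 [0->4 ok]
  9: obs=y cand={0,3,5} pick 0 [4->0 ok]
  10: obs=x cand={1,2,4} pick 1 [0->1 ok]
  11: obs=y cand={0,3,5} pick 0 [1->0 ok]
  12: obs=y cand={0,3,5} pick 5 [0->5 ok]
  13: obs=y cand={0,3,5} pick 0 [5->0 ok]
  14: obs=y cand={0,3,5} pick 5 [0->5 ok]
  15: obs=x cand={1,2,4} pick 2 [5->2 ok]
  16: obs=y cand={0,3,5} pick 0 [2->0 ok]
  17: obs=x cand={1,2,4} pick 4 [0->4 ok]
  18: obs=y cand={0,3,5} pick 0 [4->0 ok]
  19: obs=x cand={1,2,4} pick 4 [0->4 ok]
  20: obs=y cand={0,3,5} pick 0 [4->0 ok]
  21: obs=y cand={0,3,5} pick 5 [0->5 ok]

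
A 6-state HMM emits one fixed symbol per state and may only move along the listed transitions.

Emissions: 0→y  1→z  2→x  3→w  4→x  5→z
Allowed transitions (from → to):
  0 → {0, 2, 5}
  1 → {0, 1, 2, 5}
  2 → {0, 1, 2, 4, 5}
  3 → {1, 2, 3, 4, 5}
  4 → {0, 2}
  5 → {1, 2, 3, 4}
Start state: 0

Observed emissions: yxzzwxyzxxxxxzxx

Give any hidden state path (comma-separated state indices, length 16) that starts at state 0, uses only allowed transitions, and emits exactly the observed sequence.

  t0 'y' -> {0}, take 0 (start)
  t1 'x' -> {2,4}, take 2 (0->2 ok)
  t2 'z' -> {1,5}, take 1 (2->1 ok)
  t3 'z' -> {1,5}, take 5 (1->5 ok)
  t4 'w' -> {3}, take 3 (5->3 ok)
  t5 'x' -> {2,4}, take 4 (3->4 ok)
  t6 'y' -> {0}, take 0 (4->0 ok)
  t7 'z' -> {1,5}, take 5 (0->5 ok)
  t8 'x' -> {2,4}, take 2 (5->2 ok)
  t9 'x' -> {2,4}, take 4 (2->4 ok)
  t10 'x' -> {2,4}, take 2 (4->2 ok)
  t11 'x' -> {2,4}, take 2 (2->2 ok)
  t12 'x' -> {2,4}, take 2 (2->2 ok)
  t13 'z' -> {1,5}, take 5 (2->5 ok)
  t14 'x' -> {2,4}, take 2 (5->2 ok)
  t15 'x' -> {2,4}, take 4 (2->4 ok)

0,2,1,5,3,4,0,5,2,4,2,2,2,5,2,4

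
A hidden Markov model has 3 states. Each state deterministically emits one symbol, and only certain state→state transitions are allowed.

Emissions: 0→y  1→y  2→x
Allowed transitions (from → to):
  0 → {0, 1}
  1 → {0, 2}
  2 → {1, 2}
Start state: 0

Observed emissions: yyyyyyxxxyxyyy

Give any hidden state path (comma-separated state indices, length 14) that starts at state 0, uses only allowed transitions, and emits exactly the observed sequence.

0,0,1,0,0,1,2,2,2,1,2,1,0,0

  0: obs=y cand={0,1} pick 0 [start]
  1: obs=y cand={0,1} pick 0 [0->0 ok]
  2: obs=y cand={0,1} pick 1 [0->1 ok]
  3: obs=y cand={0,1} pick 0 [1->0 ok]
  4: obs=y cand={0,1} pick 0 [0->0 ok]
  5: obs=y cand={0,1} pick 1 [0->1 ok]
  6: obs=x cand={2} pick 2 [1->2 ok]
  7: obs=x cand={2} pick 2 [2->2 ok]
  8: obs=x cand={2} pick 2 [2->2 ok]
  9: obs=y cand={0,1} pick 1 [2->1 ok]
  10: obs=x cand={2} pick 2 [1->2 ok]
  11: obs=y cand={0,1} pick 1 [2->1 ok]
  12: obs=y cand={0,1} pick 0 [1->0 ok]
  13: obs=y cand={0,1} pick 0 [0->0 ok]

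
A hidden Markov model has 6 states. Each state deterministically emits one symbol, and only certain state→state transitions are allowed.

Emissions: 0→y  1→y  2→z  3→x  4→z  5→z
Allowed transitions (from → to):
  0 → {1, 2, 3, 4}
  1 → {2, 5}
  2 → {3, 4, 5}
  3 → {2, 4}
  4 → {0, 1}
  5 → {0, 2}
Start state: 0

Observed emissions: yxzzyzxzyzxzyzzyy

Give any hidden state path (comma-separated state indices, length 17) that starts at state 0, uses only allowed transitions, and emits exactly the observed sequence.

0,3,2,4,1,2,3,4,1,2,3,4,1,2,4,0,1

  pos 0: y in {0,1}, choose 0; start
  pos 1: x in {3}, choose 3; 0->3 ok
  pos 2: z in {2,4,5}, choose 2; 3->2 ok
  pos 3: z in {2,4,5}, choose 4; 2->4 ok
  pos 4: y in {0,1}, choose 1; 4->1 ok
  pos 5: z in {2,4,5}, choose 2; 1->2 ok
  pos 6: x in {3}, choose 3; 2->3 ok
  pos 7: z in {2,4,5}, choose 4; 3->4 ok
  pos 8: y in {0,1}, choose 1; 4->1 ok
  pos 9: z in {2,4,5}, choose 2; 1->2 ok
  pos 10: x in {3}, choose 3; 2->3 ok
  pos 11: z in {2,4,5}, choose 4; 3->4 ok
  pos 12: y in {0,1}, choose 1; 4->1 ok
  pos 13: z in {2,4,5}, choose 2; 1->2 ok
  pos 14: z in {2,4,5}, choose 4; 2->4 ok
  pos 15: y in {0,1}, choose 0; 4->0 ok
  pos 16: y in {0,1}, choose 1; 0->1 ok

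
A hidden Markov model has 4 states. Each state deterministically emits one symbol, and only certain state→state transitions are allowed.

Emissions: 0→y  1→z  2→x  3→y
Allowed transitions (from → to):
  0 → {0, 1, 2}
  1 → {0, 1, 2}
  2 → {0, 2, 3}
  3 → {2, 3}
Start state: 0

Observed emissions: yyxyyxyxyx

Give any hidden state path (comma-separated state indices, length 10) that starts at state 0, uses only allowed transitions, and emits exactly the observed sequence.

0,0,2,3,3,2,3,2,3,2

  pos 0: y in {0,3}, choose 0; start
  pos 1: y in {0,3}, choose 0; 0->0 ok
  pos 2: x in {2}, choose 2; 0->2 ok
  pos 3: y in {0,3}, choose 3; 2->3 ok
  pos 4: y in {0,3}, choose 3; 3->3 ok
  pos 5: x in {2}, choose 2; 3->2 ok
  pos 6: y in {0,3}, choose 3; 2->3 ok
  pos 7: x in {2}, choose 2; 3->2 ok
  pos 8: y in {0,3}, choose 3; 2->3 ok
  pos 9: x in {2}, choose 2; 3->2 ok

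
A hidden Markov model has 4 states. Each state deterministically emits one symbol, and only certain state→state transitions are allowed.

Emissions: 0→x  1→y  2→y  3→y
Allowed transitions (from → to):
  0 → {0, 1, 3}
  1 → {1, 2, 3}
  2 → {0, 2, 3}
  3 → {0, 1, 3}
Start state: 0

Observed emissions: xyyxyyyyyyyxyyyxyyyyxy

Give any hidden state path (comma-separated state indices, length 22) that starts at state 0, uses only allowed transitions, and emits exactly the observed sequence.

0,1,2,0,3,3,1,3,1,1,3,0,3,1,3,0,3,1,3,3,0,3

  [0] x  {0}  => 0  start
  [1] y  {1,2,3}  => 1  0->1 ok
  [2] y  {1,2,3}  => 2  1->2 ok
  [3] x  {0}  => 0  2->0 ok
  [4] y  {1,2,3}  => 3  0->3 ok
  [5] y  {1,2,3}  => 3  3->3 ok
  [6] y  {1,2,3}  => 1  3->1 ok
  [7] y  {1,2,3}  => 3  1->3 ok
  [8] y  {1,2,3}  => 1  3->1 ok
  [9] y  {1,2,3}  => 1  1->1 ok
  [10] y  {1,2,3}  => 3  1->3 ok
  [11] x  {0}  => 0  3->0 ok
  [12] y  {1,2,3}  => 3  0->3 ok
  [13] y  {1,2,3}  => 1  3->1 ok
  [14] y  {1,2,3}  => 3  1->3 ok
  [15] x  {0}  => 0  3->0 ok
  [16] y  {1,2,3}  => 3  0->3 ok
  [17] y  {1,2,3}  => 1  3->1 ok
  [18] y  {1,2,3}  => 3  1->3 ok
  [19] y  {1,2,3}  => 3  3->3 ok
  [20] x  {0}  => 0  3->0 ok
  [21] y  {1,2,3}  => 3  0->3 ok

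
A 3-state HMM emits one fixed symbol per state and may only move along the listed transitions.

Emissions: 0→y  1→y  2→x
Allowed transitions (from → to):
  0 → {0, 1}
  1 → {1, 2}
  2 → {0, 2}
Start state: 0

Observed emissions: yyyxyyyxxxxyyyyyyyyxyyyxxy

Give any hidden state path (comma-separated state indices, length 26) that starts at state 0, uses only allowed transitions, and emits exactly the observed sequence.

  0: obs=y cand={0,1} pick 0 [start]
  1: obs=y cand={0,1} pick 1 [0->1 ok]
  2: obs=y cand={0,1} pick 1 [1->1 ok]
  3: obs=x cand={2} pick 2 [1->2 ok]
  4: obs=y cand={0,1} pick 0 [2->0 ok]
  5: obs=y cand={0,1} pick 0 [0->0 ok]
  6: obs=y cand={0,1} pick 1 [0->1 ok]
  7: obs=x cand={2} pick 2 [1->2 ok]
  8: obs=x cand={2} pick 2 [2->2 ok]
  9: obs=x cand={2} pick 2 [2->2 ok]
  10: obs=x cand={2} pick 2 [2->2 ok]
  11: obs=y cand={0,1} pick 0 [2->0 ok]
  12: obs=y cand={0,1} pick 0 [0->0 ok]
  13: obs=y cand={0,1} pick 0 [0->0 ok]
  14: obs=y cand={0,1} pick 0 [0->0 ok]
  15: obs=y cand={0,1} pick 0 [0->0 ok]
  16: obs=y cand={0,1} pick 1 [0->1 ok]
  17: obs=y cand={0,1} pick 1 [1->1 ok]
  18: obs=y cand={0,1} pick 1 [1->1 ok]
  19: obs=x cand={2} pick 2 [1->2 ok]
  20: obs=y cand={0,1} pick 0 [2->0 ok]
  21: obs=y cand={0,1} pick 0 [0->0 ok]
  22: obs=y cand={0,1} pick 1 [0->1 ok]
  23: obs=x cand={2} pick 2 [1->2 ok]
  24: obs=x cand={2} pick 2 [2->2 ok]
  25: obs=y cand={0,1} pick 0 [2->0 ok]

0,1,1,2,0,0,1,2,2,2,2,0,0,0,0,0,1,1,1,2,0,0,1,2,2,0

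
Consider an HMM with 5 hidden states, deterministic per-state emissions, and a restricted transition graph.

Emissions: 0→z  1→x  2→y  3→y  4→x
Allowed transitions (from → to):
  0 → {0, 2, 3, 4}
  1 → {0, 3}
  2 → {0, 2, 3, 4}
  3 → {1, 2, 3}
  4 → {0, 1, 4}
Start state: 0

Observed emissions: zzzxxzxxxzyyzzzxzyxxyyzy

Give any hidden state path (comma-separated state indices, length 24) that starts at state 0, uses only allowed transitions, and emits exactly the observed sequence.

  t0 'z' -> {0}, take 0 (start)
  t1 'z' -> {0}, take 0 (0->0 ok)
  t2 'z' -> {0}, take 0 (0->0 ok)
  t3 'x' -> {1,4}, take 4 (0->4 ok)
  t4 'x' -> {1,4}, take 1 (4->1 ok)
  t5 'z' -> {0}, take 0 (1->0 ok)
  t6 'x' -> {1,4}, take 4 (0->4 ok)
  t7 'x' -> {1,4}, take 4 (4->4 ok)
  t8 'x' -> {1,4}, take 4 (4->4 ok)
  t9 'z' -> {0}, take 0 (4->0 ok)
  t10 'y' -> {2,3}, take 3 (0->3 ok)
  t11 'y' -> {2,3}, take 2 (3->2 ok)
  t12 'z' -> {0}, take 0 (2->0 ok)
  t13 'z' -> {0}, take 0 (0->0 ok)
  t14 'z' -> {0}, take 0 (0->0 ok)
  t15 'x' -> {1,4}, take 4 (0->4 ok)
  t16 'z' -> {0}, take 0 (4->0 ok)
  t17 'y' -> {2,3}, take 2 (0->2 ok)
  t18 'x' -> {1,4}, take 4 (2->4 ok)
  t19 'x' -> {1,4}, take 1 (4->1 ok)
  t20 'y' -> {2,3}, take 3 (1->3 ok)
  t21 'y' -> {2,3}, take 2 (3->2 ok)
  t22 'z' -> {0}, take 0 (2->0 ok)
  t23 'y' -> {2,3}, take 2 (0->2 ok)

0,0,0,4,1,0,4,4,4,0,3,2,0,0,0,4,0,2,4,1,3,2,0,2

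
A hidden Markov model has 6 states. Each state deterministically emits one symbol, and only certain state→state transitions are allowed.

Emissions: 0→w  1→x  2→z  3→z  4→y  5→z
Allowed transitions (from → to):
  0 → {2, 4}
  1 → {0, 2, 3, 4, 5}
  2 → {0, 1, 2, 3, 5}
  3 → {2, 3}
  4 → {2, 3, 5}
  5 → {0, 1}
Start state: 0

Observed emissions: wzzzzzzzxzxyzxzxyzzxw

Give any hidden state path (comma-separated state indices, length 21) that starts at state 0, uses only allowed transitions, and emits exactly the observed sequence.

0,2,2,3,3,2,3,2,1,5,1,4,2,1,5,1,4,2,5,1,0

  t0 'w' -> {0}, take 0 (start)
  t1 'z' -> {2,3,5}, take 2 (0->2 ok)
  t2 'z' -> {2,3,5}, take 2 (2->2 ok)
  t3 'z' -> {2,3,5}, take 3 (2->3 ok)
  t4 'z' -> {2,3,5}, take 3 (3->3 ok)
  t5 'z' -> {2,3,5}, take 2 (3->2 ok)
  t6 'z' -> {2,3,5}, take 3 (2->3 ok)
  t7 'z' -> {2,3,5}, take 2 (3->2 ok)
  t8 'x' -> {1}, take 1 (2->1 ok)
  t9 'z' -> {2,3,5}, take 5 (1->5 ok)
  t10 'x' -> {1}, take 1 (5->1 ok)
  t11 'y' -> {4}, take 4 (1->4 ok)
  t12 'z' -> {2,3,5}, take 2 (4->2 ok)
  t13 'x' -> {1}, take 1 (2->1 ok)
  t14 'z' -> {2,3,5}, take 5 (1->5 ok)
  t15 'x' -> {1}, take 1 (5->1 ok)
  t16 'y' -> {4}, take 4 (1->4 ok)
  t17 'z' -> {2,3,5}, take 2 (4->2 ok)
  t18 'z' -> {2,3,5}, take 5 (2->5 ok)
  t19 'x' -> {1}, take 1 (5->1 ok)
  t20 'w' -> {0}, take 0 (1->0 ok)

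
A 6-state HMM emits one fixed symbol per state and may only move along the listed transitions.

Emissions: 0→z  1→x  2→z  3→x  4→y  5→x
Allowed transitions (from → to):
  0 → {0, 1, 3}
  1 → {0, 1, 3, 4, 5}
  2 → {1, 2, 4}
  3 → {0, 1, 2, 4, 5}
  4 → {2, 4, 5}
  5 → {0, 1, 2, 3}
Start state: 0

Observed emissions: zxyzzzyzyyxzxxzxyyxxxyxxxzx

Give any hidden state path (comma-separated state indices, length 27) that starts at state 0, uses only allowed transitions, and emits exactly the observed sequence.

0,1,4,2,2,2,4,2,4,4,5,0,1,3,2,1,4,4,5,1,3,4,5,1,3,2,1

  [0] z  {0,2}  => 0  start
  [1] x  {1,3,5}  => 1  0->1 ok
  [2] y  {4}  => 4  1->4 ok
  [3] z  {0,2}  => 2  4->2 ok
  [4] z  {0,2}  => 2  2->2 ok
  [5] z  {0,2}  => 2  2->2 ok
  [6] y  {4}  => 4  2->4 ok
  [7] z  {0,2}  => 2  4->2 ok
  [8] y  {4}  => 4  2->4 ok
  [9] y  {4}  => 4  4->4 ok
  [10] x  {1,3,5}  => 5  4->5 ok
  [11] z  {0,2}  => 0  5->0 ok
  [12] x  {1,3,5}  => 1  0->1 ok
  [13] x  {1,3,5}  => 3  1->3 ok
  [14] z  {0,2}  => 2  3->2 ok
  [15] x  {1,3,5}  => 1  2->1 ok
  [16] y  {4}  => 4  1->4 ok
  [17] y  {4}  => 4  4->4 ok
  [18] x  {1,3,5}  => 5  4->5 ok
  [19] x  {1,3,5}  => 1  5->1 ok
  [20] x  {1,3,5}  => 3  1->3 ok
  [21] y  {4}  => 4  3->4 ok
  [22] x  {1,3,5}  => 5  4->5 ok
  [23] x  {1,3,5}  => 1  5->1 ok
  [24] x  {1,3,5}  => 3  1->3 ok
  [25] z  {0,2}  => 2  3->2 ok
  [26] x  {1,3,5}  => 1  2->1 ok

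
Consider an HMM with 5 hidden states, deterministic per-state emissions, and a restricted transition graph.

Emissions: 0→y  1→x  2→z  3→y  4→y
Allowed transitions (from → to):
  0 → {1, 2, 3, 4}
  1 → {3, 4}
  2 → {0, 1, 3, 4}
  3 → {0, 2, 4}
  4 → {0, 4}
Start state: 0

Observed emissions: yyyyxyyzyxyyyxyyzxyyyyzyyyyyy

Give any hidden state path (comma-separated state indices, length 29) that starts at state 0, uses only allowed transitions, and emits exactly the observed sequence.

0,4,4,0,1,4,0,2,0,1,3,4,0,1,4,0,2,1,4,4,0,3,2,0,4,0,3,0,4

  pos 0: y in {0,3,4}, choose 0; start
  pos 1: y in {0,3,4}, choose 4; 0->4 ok
  pos 2: y in {0,3,4}, choose 4; 4->4 ok
  pos 3: y in {0,3,4}, choose 0; 4->0 ok
  pos 4: x in {1}, choose 1; 0->1 ok
  pos 5: y in {0,3,4}, choose 4; 1->4 ok
  pos 6: y in {0,3,4}, choose 0; 4->0 ok
  pos 7: z in {2}, choose 2; 0->2 ok
  pos 8: y in {0,3,4}, choose 0; 2->0 ok
  pos 9: x in {1}, choose 1; 0->1 ok
  pos 10: y in {0,3,4}, choose 3; 1->3 ok
  pos 11: y in {0,3,4}, choose 4; 3->4 ok
  pos 12: y in {0,3,4}, choose 0; 4->0 ok
  pos 13: x in {1}, choose 1; 0->1 ok
  pos 14: y in {0,3,4}, choose 4; 1->4 ok
  pos 15: y in {0,3,4}, choose 0; 4->0 ok
  pos 16: z in {2}, choose 2; 0->2 ok
  pos 17: x in {1}, choose 1; 2->1 ok
  pos 18: y in {0,3,4}, choose 4; 1->4 ok
  pos 19: y in {0,3,4}, choose 4; 4->4 ok
  pos 20: y in {0,3,4}, choose 0; 4->0 ok
  pos 21: y in {0,3,4}, choose 3; 0->3 ok
  pos 22: z in {2}, choose 2; 3->2 ok
  pos 23: y in {0,3,4}, choose 0; 2->0 ok
  pos 24: y in {0,3,4}, choose 4; 0->4 ok
  pos 25: y in {0,3,4}, choose 0; 4->0 ok
  pos 26: y in {0,3,4}, choose 3; 0->3 ok
  pos 27: y in {0,3,4}, choose 0; 3->0 ok
  pos 28: y in {0,3,4}, choose 4; 0->4 ok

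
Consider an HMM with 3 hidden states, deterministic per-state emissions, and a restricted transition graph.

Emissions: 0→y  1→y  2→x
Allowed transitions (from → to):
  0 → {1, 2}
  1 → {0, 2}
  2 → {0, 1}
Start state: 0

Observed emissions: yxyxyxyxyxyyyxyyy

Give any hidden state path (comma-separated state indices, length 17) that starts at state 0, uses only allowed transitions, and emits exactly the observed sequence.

0,2,0,2,1,2,1,2,1,2,0,1,0,2,0,1,0

  [0] y  {0,1}  => 0  start
  [1] x  {2}  => 2  0->2 ok
  [2] y  {0,1}  => 0  2->0 ok
  [3] x  {2}  => 2  0->2 ok
  [4] y  {0,1}  => 1  2->1 ok
  [5] x  {2}  => 2  1->2 ok
  [6] y  {0,1}  => 1  2->1 ok
  [7] x  {2}  => 2  1->2 ok
  [8] y  {0,1}  => 1  2->1 ok
  [9] x  {2}  => 2  1->2 ok
  [10] y  {0,1}  => 0  2->0 ok
  [11] y  {0,1}  => 1  0->1 ok
  [12] y  {0,1}  => 0  1->0 ok
  [13] x  {2}  => 2  0->2 ok
  [14] y  {0,1}  => 0  2->0 ok
  [15] y  {0,1}  => 1  0->1 ok
  [16] y  {0,1}  => 0  1->0 ok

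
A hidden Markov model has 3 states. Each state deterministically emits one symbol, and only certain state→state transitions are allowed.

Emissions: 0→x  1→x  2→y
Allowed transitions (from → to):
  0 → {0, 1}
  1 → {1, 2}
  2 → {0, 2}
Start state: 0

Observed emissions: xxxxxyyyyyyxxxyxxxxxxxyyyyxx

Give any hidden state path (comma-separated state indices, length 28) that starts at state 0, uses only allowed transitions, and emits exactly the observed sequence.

0,0,0,1,1,2,2,2,2,2,2,0,1,1,2,0,0,0,0,1,1,1,2,2,2,2,0,0

  pos 0: x in {0,1}, choose 0; start
  pos 1: x in {0,1}, choose 0; 0->0 ok
  pos 2: x in {0,1}, choose 0; 0->0 ok
  pos 3: x in {0,1}, choose 1; 0->1 ok
  pos 4: x in {0,1}, choose 1; 1->1 ok
  pos 5: y in {2}, choose 2; 1->2 ok
  pos 6: y in {2}, choose 2; 2->2 ok
  pos 7: y in {2}, choose 2; 2->2 ok
  pos 8: y in {2}, choose 2; 2->2 ok
  pos 9: y in {2}, choose 2; 2->2 ok
  pos 10: y in {2}, choose 2; 2->2 ok
  pos 11: x in {0,1}, choose 0; 2->0 ok
  pos 12: x in {0,1}, choose 1; 0->1 ok
  pos 13: x in {0,1}, choose 1; 1->1 ok
  pos 14: y in {2}, choose 2; 1->2 ok
  pos 15: x in {0,1}, choose 0; 2->0 ok
  pos 16: x in {0,1}, choose 0; 0->0 ok
  pos 17: x in {0,1}, choose 0; 0->0 ok
  pos 18: x in {0,1}, choose 0; 0->0 ok
  pos 19: x in {0,1}, choose 1; 0->1 ok
  pos 20: x in {0,1}, choose 1; 1->1 ok
  pos 21: x in {0,1}, choose 1; 1->1 ok
  pos 22: y in {2}, choose 2; 1->2 ok
  pos 23: y in {2}, choose 2; 2->2 ok
  pos 24: y in {2}, choose 2; 2->2 ok
  pos 25: y in {2}, choose 2; 2->2 ok
  pos 26: x in {0,1}, choose 0; 2->0 ok
  pos 27: x in {0,1}, choose 0; 0->0 ok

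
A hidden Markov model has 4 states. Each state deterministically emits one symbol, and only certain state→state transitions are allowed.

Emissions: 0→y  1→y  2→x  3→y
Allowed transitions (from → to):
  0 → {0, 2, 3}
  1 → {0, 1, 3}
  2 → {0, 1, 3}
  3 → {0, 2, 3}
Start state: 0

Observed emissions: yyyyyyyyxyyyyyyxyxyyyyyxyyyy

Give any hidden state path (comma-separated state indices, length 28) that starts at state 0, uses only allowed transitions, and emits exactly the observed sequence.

  0: obs=y cand={0,1,3} pick 0 [start]
  1: obs=y cand={0,1,3} pick 0 [0->0 ok]
  2: obs=y cand={0,1,3} pick 3 [0->3 ok]
  3: obs=y cand={0,1,3} pick 0 [3->0 ok]
  4: obs=y cand={0,1,3} pick 0 [0->0 ok]
  5: obs=y cand={0,1,3} pick 0 [0->0 ok]
  6: obs=y cand={0,1,3} pick 0 [0->0 ok]
  7: obs=y cand={0,1,3} pick 3 [0->3 ok]
  8: obs=x cand={2} pick 2 [3->2 ok]
  9: obs=y cand={0,1,3} pick 1 [2->1 ok]
  10: obs=y cand={0,1,3} pick 3 [1->3 ok]
  11: obs=y cand={0,1,3} pick 3 [3->3 ok]
  12: obs=y cand={0,1,3} pick 0 [3->0 ok]
  13: obs=y cand={0,1,3} pick 3 [0->3 ok]
  14: obs=y cand={0,1,3} pick 0 [3->0 ok]
  15: obs=x cand={2} pick 2 [0->2 ok]
  16: obs=y cand={0,1,3} pick 0 [2->0 ok]
  17: obs=x cand={2} pick 2 [0->2 ok]
  18: obs=y cand={0,1,3} pick 1 [2->1 ok]
  19: obs=y cand={0,1,3} pick 1 [1->1 ok]
  20: obs=y cand={0,1,3} pick 3 [1->3 ok]
  21: obs=y cand={0,1,3} pick 0 [3->0 ok]
  22: obs=y cand={0,1,3} pick 3 [0->3 ok]
  23: obs=x cand={2} pick 2 [3->2 ok]
  24: obs=y cand={0,1,3} pick 3 [2->3 ok]
  25: obs=y cand={0,1,3} pick 0 [3->0 ok]
  26: obs=y cand={0,1,3} pick 3 [0->3 ok]
  27: obs=y cand={0,1,3} pick 3 [3->3 ok]

0,0,3,0,0,0,0,3,2,1,3,3,0,3,0,2,0,2,1,1,3,0,3,2,3,0,3,3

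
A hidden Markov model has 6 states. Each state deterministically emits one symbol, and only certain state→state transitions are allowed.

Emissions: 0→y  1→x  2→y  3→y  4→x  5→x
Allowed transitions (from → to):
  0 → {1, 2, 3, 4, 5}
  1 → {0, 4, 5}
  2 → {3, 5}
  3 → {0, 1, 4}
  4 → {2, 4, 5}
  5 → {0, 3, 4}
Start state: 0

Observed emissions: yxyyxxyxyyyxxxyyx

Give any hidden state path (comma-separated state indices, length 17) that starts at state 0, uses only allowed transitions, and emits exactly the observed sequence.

0,4,2,3,4,5,3,4,2,3,0,1,4,5,3,0,4

  pos 0: y in {0,2,3}, choose 0; start
  pos 1: x in {1,4,5}, choose 4; 0->4 ok
  pos 2: y in {0,2,3}, choose 2; 4->2 ok
  pos 3: y in {0,2,3}, choose 3; 2->3 ok
  pos 4: x in {1,4,5}, choose 4; 3->4 ok
  pos 5: x in {1,4,5}, choose 5; 4->5 ok
  pos 6: y in {0,2,3}, choose 3; 5->3 ok
  pos 7: x in {1,4,5}, choose 4; 3->4 ok
  pos 8: y in {0,2,3}, choose 2; 4->2 ok
  pos 9: y in {0,2,3}, choose 3; 2->3 ok
  pos 10: y in {0,2,3}, choose 0; 3->0 ok
  pos 11: x in {1,4,5}, choose 1; 0->1 ok
  pos 12: x in {1,4,5}, choose 4; 1->4 ok
  pos 13: x in {1,4,5}, choose 5; 4->5 ok
  pos 14: y in {0,2,3}, choose 3; 5->3 ok
  pos 15: y in {0,2,3}, choose 0; 3->0 ok
  pos 16: x in {1,4,5}, choose 4; 0->4 ok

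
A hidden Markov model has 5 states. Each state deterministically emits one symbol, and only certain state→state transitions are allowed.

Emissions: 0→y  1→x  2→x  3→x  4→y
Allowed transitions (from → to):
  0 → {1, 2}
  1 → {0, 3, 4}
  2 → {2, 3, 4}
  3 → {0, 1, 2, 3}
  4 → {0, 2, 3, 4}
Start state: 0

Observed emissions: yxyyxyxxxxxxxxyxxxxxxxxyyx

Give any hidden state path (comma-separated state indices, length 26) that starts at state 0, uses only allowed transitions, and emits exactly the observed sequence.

0,1,4,0,1,4,2,3,2,3,1,3,3,1,4,2,3,2,3,3,1,3,1,4,4,3

  pos 0: y in {0,4}, choose 0; start
  pos 1: x in {1,2,3}, choose 1; 0->1 ok
  pos 2: y in {0,4}, choose 4; 1->4 ok
  pos 3: y in {0,4}, choose 0; 4->0 ok
  pos 4: x in {1,2,3}, choose 1; 0->1 ok
  pos 5: y in {0,4}, choose 4; 1->4 ok
  pos 6: x in {1,2,3}, choose 2; 4->2 ok
  pos 7: x in {1,2,3}, choose 3; 2->3 ok
  pos 8: x in {1,2,3}, choose 2; 3->2 ok
  pos 9: x in {1,2,3}, choose 3; 2->3 ok
  pos 10: x in {1,2,3}, choose 1; 3->1 ok
  pos 11: x in {1,2,3}, choose 3; 1->3 ok
  pos 12: x in {1,2,3}, choose 3; 3->3 ok
  pos 13: x in {1,2,3}, choose 1; 3->1 ok
  pos 14: y in {0,4}, choose 4; 1->4 ok
  pos 15: x in {1,2,3}, choose 2; 4->2 ok
  pos 16: x in {1,2,3}, choose 3; 2->3 ok
  pos 17: x in {1,2,3}, choose 2; 3->2 ok
  pos 18: x in {1,2,3}, choose 3; 2->3 ok
  pos 19: x in {1,2,3}, choose 3; 3->3 ok
  pos 20: x in {1,2,3}, choose 1; 3->1 ok
  pos 21: x in {1,2,3}, choose 3; 1->3 ok
  pos 22: x in {1,2,3}, choose 1; 3->1 ok
  pos 23: y in {0,4}, choose 4; 1->4 ok
  pos 24: y in {0,4}, choose 4; 4->4 ok
  pos 25: x in {1,2,3}, choose 3; 4->3 ok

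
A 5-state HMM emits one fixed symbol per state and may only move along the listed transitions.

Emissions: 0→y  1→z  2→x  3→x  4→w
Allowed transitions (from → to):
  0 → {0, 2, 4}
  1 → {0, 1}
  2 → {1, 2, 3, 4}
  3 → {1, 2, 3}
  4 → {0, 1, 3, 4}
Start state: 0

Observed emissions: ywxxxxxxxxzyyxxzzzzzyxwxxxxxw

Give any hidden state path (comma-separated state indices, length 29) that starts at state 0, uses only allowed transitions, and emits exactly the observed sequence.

  0: obs=y cand={0} pick 0 [start]
  1: obs=w cand={4} pick 4 [0->4 ok]
  2: obs=x cand={2,3} pick 3 [4->3 ok]
  3: obs=x cand={2,3} pick 2 [3->2 ok]
  4: obs=x cand={2,3} pick 2 [2->2 ok]
  5: obs=x cand={2,3} pick 3 [2->3 ok]
  6: obs=x cand={2,3} pick 2 [3->2 ok]
  7: obs=x cand={2,3} pick 3 [2->3 ok]
  8: obs=x cand={2,3} pick 3 [3->3 ok]
  9: obs=x cand={2,3} pick 3 [3->3 ok]
  10: obs=z cand={1} pick 1 [3->1 ok]
  11: obs=y cand={0} pick 0 [1->0 ok]
  12: obs=y cand={0} pick 0 [0->0 ok]
  13: obs=x cand={2,3} pick 2 [0->2 ok]
  14: obs=x cand={2,3} pick 3 [2->3 ok]
  15: obs=z cand={1} pick 1 [3->1 ok]
  16: obs=z cand={1} pick 1 [1->1 ok]
  17: obs=z cand={1} pick 1 [1->1 ok]
  18: obs=z cand={1} pick 1 [1->1 ok]
  19: obs=z cand={1} pick 1 [1->1 ok]
  20: obs=y cand={0} pick 0 [1->0 ok]
  21: obs=x cand={2,3} pick 2 [0->2 ok]
  22: obs=w cand={4} pick 4 [2->4 ok]
  23: obs=x cand={2,3} pick 3 [4->3 ok]
  24: obs=x cand={2,3} pick 3 [3->3 ok]
  25: obs=x cand={2,3} pick 2 [3->2 ok]
  26: obs=x cand={2,3} pick 3 [2->3 ok]
  27: obs=x cand={2,3} pick 2 [3->2 ok]
  28: obs=w cand={4} pick 4 [2->4 ok]

0,4,3,2,2,3,2,3,3,3,1,0,0,2,3,1,1,1,1,1,0,2,4,3,3,2,3,2,4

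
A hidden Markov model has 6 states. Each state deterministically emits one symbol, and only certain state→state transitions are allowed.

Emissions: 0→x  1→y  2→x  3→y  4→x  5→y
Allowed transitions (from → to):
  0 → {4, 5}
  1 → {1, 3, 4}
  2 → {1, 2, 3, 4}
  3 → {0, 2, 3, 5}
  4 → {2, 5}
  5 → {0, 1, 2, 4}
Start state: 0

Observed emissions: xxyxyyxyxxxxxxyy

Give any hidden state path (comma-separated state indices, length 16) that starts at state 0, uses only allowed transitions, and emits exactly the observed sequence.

0,4,5,2,3,5,2,3,2,2,2,2,4,2,1,1

  pos 0: x in {0,2,4}, choose 0; start
  pos 1: x in {0,2,4}, choose 4; 0->4 ok
  pos 2: y in {1,3,5}, choose 5; 4->5 ok
  pos 3: x in {0,2,4}, choose 2; 5->2 ok
  pos 4: y in {1,3,5}, choose 3; 2->3 ok
  pos 5: y in {1,3,5}, choose 5; 3->5 ok
  pos 6: x in {0,2,4}, choose 2; 5->2 ok
  pos 7: y in {1,3,5}, choose 3; 2->3 ok
  pos 8: x in {0,2,4}, choose 2; 3->2 ok
  pos 9: x in {0,2,4}, choose 2; 2->2 ok
  pos 10: x in {0,2,4}, choose 2; 2->2 ok
  pos 11: x in {0,2,4}, choose 2; 2->2 ok
  pos 12: x in {0,2,4}, choose 4; 2->4 ok
  pos 13: x in {0,2,4}, choose 2; 4->2 ok
  pos 14: y in {1,3,5}, choose 1; 2->1 ok
  pos 15: y in {1,3,5}, choose 1; 1->1 ok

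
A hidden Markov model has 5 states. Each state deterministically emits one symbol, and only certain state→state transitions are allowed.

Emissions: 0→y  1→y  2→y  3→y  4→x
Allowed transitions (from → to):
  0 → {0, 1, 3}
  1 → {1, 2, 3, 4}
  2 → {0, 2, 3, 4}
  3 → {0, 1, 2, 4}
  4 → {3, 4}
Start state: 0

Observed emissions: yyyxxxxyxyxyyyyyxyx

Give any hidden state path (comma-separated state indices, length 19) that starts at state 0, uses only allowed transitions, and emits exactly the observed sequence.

  [0] y  {0,1,2,3}  => 0  start
  [1] y  {0,1,2,3}  => 1  0->1 ok
  [2] y  {0,1,2,3}  => 1  1->1 ok
  [3] x  {4}  => 4  1->4 ok
  [4] x  {4}  => 4  4->4 ok
  [5] x  {4}  => 4  4->4 ok
  [6] x  {4}  => 4  4->4 ok
  [7] y  {0,1,2,3}  => 3  4->3 ok
  [8] x  {4}  => 4  3->4 ok
  [9] y  {0,1,2,3}  => 3  4->3 ok
  [10] x  {4}  => 4  3->4 ok
  [11] y  {0,1,2,3}  => 3  4->3 ok
  [12] y  {0,1,2,3}  => 1  3->1 ok
  [13] y  {0,1,2,3}  => 3  1->3 ok
  [14] y  {0,1,2,3}  => 0  3->0 ok
  [15] y  {0,1,2,3}  => 1  0->1 ok
  [16] x  {4}  => 4  1->4 ok
  [17] y  {0,1,2,3}  => 3  4->3 ok
  [18] x  {4}  => 4  3->4 ok

0,1,1,4,4,4,4,3,4,3,4,3,1,3,0,1,4,3,4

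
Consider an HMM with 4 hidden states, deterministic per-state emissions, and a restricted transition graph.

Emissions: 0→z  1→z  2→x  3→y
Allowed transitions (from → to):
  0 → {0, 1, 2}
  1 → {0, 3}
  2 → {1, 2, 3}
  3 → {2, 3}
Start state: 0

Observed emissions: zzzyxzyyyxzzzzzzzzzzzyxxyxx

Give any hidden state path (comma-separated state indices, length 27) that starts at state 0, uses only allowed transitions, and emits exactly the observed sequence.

  0: obs=z cand={0,1} pick 0 [start]
  1: obs=z cand={0,1} pick 0 [0->0 ok]
  2: obs=z cand={0,1} pick 1 [0->1 ok]
  3: obs=y cand={3} pick 3 [1->3 ok]
  4: obs=x cand={2} pick 2 [3->2 ok]
  5: obs=z cand={0,1} pick 1 [2->1 ok]
  6: obs=y cand={3} pick 3 [1->3 ok]
  7: obs=y cand={3} pick 3 [3->3 ok]
  8: obs=y cand={3} pick 3 [3->3 ok]
  9: obs=x cand={2} pick 2 [3->2 ok]
  10: obs=z cand={0,1} pick 1 [2->1 ok]
  11: obs=z cand={0,1} pick 0 [1->0 ok]
  12: obs=z cand={0,1} pick 1 [0->1 ok]
  13: obs=z cand={0,1} pick 0 [1->0 ok]
  14: obs=z cand={0,1} pick 0 [0->0 ok]
  15: obs=z cand={0,1} pick 0 [0->0 ok]
  16: obs=z cand={0,1} pick 0 [0->0 ok]
  17: obs=z cand={0,1} pick 0 [0->0 ok]
  18: obs=z cand={0,1} pick 1 [0->1 ok]
  19: obs=z cand={0,1} pick 0 [1->0 ok]
  20: obs=z cand={0,1} pick 1 [0->1 ok]
  21: obs=y cand={3} pick 3 [1->3 ok]
  22: obs=x cand={2} pick 2 [3->2 ok]
  23: obs=x cand={2} pick 2 [2->2 ok]
  24: obs=y cand={3} pick 3 [2->3 ok]
  25: obs=x cand={2} pick 2 [3->2 ok]
  26: obs=x cand={2} pick 2 [2->2 ok]

0,0,1,3,2,1,3,3,3,2,1,0,1,0,0,0,0,0,1,0,1,3,2,2,3,2,2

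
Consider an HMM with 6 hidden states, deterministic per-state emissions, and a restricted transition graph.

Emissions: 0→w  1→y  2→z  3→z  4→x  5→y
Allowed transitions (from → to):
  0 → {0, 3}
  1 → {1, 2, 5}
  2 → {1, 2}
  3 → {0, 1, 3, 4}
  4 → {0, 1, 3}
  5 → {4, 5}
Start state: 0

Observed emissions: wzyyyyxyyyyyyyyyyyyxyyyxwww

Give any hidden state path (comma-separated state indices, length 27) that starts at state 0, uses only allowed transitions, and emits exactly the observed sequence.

  t0 'w' -> {0}, take 0 (start)
  t1 'z' -> {2,3}, take 3 (0->3 ok)
  t2 'y' -> {1,5}, take 1 (3->1 ok)
  t3 'y' -> {1,5}, take 1 (1->1 ok)
  t4 'y' -> {1,5}, take 1 (1->1 ok)
  t5 'y' -> {1,5}, take 5 (1->5 ok)
  t6 'x' -> {4}, take 4 (5->4 ok)
  t7 'y' -> {1,5}, take 1 (4->1 ok)
  t8 'y' -> {1,5}, take 1 (1->1 ok)
  t9 'y' -> {1,5}, take 1 (1->1 ok)
  t10 'y' -> {1,5}, take 1 (1->1 ok)
  t11 'y' -> {1,5}, take 1 (1->1 ok)
  t12 'y' -> {1,5}, take 5 (1->5 ok)
  t13 'y' -> {1,5}, take 5 (5->5 ok)
  t14 'y' -> {1,5}, take 5 (5->5 ok)
  t15 'y' -> {1,5}, take 5 (5->5 ok)
  t16 'y' -> {1,5}, take 5 (5->5 ok)
  t17 'y' -> {1,5}, take 5 (5->5 ok)
  t18 'y' -> {1,5}, take 5 (5->5 ok)
  t19 'x' -> {4}, take 4 (5->4 ok)
  t20 'y' -> {1,5}, take 1 (4->1 ok)
  t21 'y' -> {1,5}, take 5 (1->5 ok)
  t22 'y' -> {1,5}, take 5 (5->5 ok)
  t23 'x' -> {4}, take 4 (5->4 ok)
  t24 'w' -> {0}, take 0 (4->0 ok)
  t25 'w' -> {0}, take 0 (0->0 ok)
  t26 'w' -> {0}, take 0 (0->0 ok)

0,3,1,1,1,5,4,1,1,1,1,1,5,5,5,5,5,5,5,4,1,5,5,4,0,0,0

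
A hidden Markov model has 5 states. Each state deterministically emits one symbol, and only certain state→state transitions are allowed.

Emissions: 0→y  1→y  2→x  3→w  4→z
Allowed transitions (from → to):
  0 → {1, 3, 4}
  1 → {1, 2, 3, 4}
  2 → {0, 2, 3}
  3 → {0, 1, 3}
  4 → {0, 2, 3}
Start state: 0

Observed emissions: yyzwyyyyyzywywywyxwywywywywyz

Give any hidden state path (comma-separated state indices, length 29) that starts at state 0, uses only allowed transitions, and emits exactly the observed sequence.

0,1,4,3,0,1,1,1,1,4,0,3,1,3,1,3,1,2,3,1,3,0,3,0,3,1,3,1,4

  [0] y  {0,1}  => 0  start
  [1] y  {0,1}  => 1  0->1 ok
  [2] z  {4}  => 4  1->4 ok
  [3] w  {3}  => 3  4->3 ok
  [4] y  {0,1}  => 0  3->0 ok
  [5] y  {0,1}  => 1  0->1 ok
  [6] y  {0,1}  => 1  1->1 ok
  [7] y  {0,1}  => 1  1->1 ok
  [8] y  {0,1}  => 1  1->1 ok
  [9] z  {4}  => 4  1->4 ok
  [10] y  {0,1}  => 0  4->0 ok
  [11] w  {3}  => 3  0->3 ok
  [12] y  {0,1}  => 1  3->1 ok
  [13] w  {3}  => 3  1->3 ok
  [14] y  {0,1}  => 1  3->1 ok
  [15] w  {3}  => 3  1->3 ok
  [16] y  {0,1}  => 1  3->1 ok
  [17] x  {2}  => 2  1->2 ok
  [18] w  {3}  => 3  2->3 ok
  [19] y  {0,1}  => 1  3->1 ok
  [20] w  {3}  => 3  1->3 ok
  [21] y  {0,1}  => 0  3->0 ok
  [22] w  {3}  => 3  0->3 ok
  [23] y  {0,1}  => 0  3->0 ok
  [24] w  {3}  => 3  0->3 ok
  [25] y  {0,1}  => 1  3->1 ok
  [26] w  {3}  => 3  1->3 ok
  [27] y  {0,1}  => 1  3->1 ok
  [28] z  {4}  => 4  1->4 ok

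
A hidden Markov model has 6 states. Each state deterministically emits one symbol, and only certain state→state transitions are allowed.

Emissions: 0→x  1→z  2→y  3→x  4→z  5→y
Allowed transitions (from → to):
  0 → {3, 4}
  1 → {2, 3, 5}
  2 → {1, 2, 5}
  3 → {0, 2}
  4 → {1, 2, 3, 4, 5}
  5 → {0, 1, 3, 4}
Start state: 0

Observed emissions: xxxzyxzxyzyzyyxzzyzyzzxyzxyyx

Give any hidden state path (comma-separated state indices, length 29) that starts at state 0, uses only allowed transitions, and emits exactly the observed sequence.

  pos 0: x in {0,3}, choose 0; start
  pos 1: x in {0,3}, choose 3; 0->3 ok
  pos 2: x in {0,3}, choose 0; 3->0 ok
  pos 3: z in {1,4}, choose 4; 0->4 ok
  pos 4: y in {2,5}, choose 5; 4->5 ok
  pos 5: x in {0,3}, choose 0; 5->0 ok
  pos 6: z in {1,4}, choose 4; 0->4 ok
  pos 7: x in {0,3}, choose 3; 4->3 ok
  pos 8: y in {2,5}, choose 2; 3->2 ok
  pos 9: z in {1,4}, choose 1; 2->1 ok
  pos 10: y in {2,5}, choose 2; 1->2 ok
  pos 11: z in {1,4}, choose 1; 2->1 ok
  pos 12: y in {2,5}, choose 2; 1->2 ok
  pos 13: y in {2,5}, choose 5; 2->5 ok
  pos 14: x in {0,3}, choose 0; 5->0 ok
  pos 15: z in {1,4}, choose 4; 0->4 ok
  pos 16: z in {1,4}, choose 4; 4->4 ok
  pos 17: y in {2,5}, choose 5; 4->5 ok
  pos 18: z in {1,4}, choose 1; 5->1 ok
  pos 19: y in {2,5}, choose 5; 1->5 ok
  pos 20: z in {1,4}, choose 4; 5->4 ok
  pos 21: z in {1,4}, choose 1; 4->1 ok
  pos 22: x in {0,3}, choose 3; 1->3 ok
  pos 23: y in {2,5}, choose 2; 3->2 ok
  pos 24: z in {1,4}, choose 1; 2->1 ok
  pos 25: x in {0,3}, choose 3; 1->3 ok
  pos 26: y in {2,5}, choose 2; 3->2 ok
  pos 27: y in {2,5}, choose 5; 2->5 ok
  pos 28: x in {0,3}, choose 0; 5->0 ok

0,3,0,4,5,0,4,3,2,1,2,1,2,5,0,4,4,5,1,5,4,1,3,2,1,3,2,5,0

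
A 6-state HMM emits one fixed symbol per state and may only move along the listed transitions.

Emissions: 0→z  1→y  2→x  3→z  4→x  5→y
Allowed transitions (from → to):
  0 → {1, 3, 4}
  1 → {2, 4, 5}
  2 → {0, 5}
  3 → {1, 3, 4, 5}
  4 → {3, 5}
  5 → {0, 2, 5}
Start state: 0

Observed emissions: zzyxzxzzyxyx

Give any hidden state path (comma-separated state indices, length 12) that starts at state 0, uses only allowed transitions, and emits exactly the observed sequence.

  0: obs=z cand={0,3} pick 0 [start]
  1: obs=z cand={0,3} pick 3 [0->3 ok]
  2: obs=y cand={1,5} pick 1 [3->1 ok]
  3: obs=x cand={2,4} pick 4 [1->4 ok]
  4: obs=z cand={0,3} pick 3 [4->3 ok]
  5: obs=x cand={2,4} pick 4 [3->4 ok]
  6: obs=z cand={0,3} pick 3 [4->3 ok]
  7: obs=z cand={0,3} pick 3 [3->3 ok]
  8: obs=y cand={1,5} pick 1 [3->1 ok]
  9: obs=x cand={2,4} pick 4 [1->4 ok]
  10: obs=y cand={1,5} pick 5 [4->5 ok]
  11: obs=x cand={2,4} pick 2 [5->2 ok]

0,3,1,4,3,4,3,3,1,4,5,2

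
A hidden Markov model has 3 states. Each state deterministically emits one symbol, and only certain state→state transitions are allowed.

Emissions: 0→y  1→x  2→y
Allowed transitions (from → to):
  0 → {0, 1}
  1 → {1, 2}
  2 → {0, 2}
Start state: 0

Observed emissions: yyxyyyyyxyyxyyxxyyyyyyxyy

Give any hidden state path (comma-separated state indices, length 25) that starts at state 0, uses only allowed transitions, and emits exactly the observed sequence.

0,0,1,2,2,2,0,0,1,2,0,1,2,0,1,1,2,2,2,2,0,0,1,2,2

  pos 0: y in {0,2}, choose 0; start
  pos 1: y in {0,2}, choose 0; 0->0 ok
  pos 2: x in {1}, choose 1; 0->1 ok
  pos 3: y in {0,2}, choose 2; 1->2 ok
  pos 4: y in {0,2}, choose 2; 2->2 ok
  pos 5: y in {0,2}, choose 2; 2->2 ok
  pos 6: y in {0,2}, choose 0; 2->0 ok
  pos 7: y in {0,2}, choose 0; 0->0 ok
  pos 8: x in {1}, choose 1; 0->1 ok
  pos 9: y in {0,2}, choose 2; 1->2 ok
  pos 10: y in {0,2}, choose 0; 2->0 ok
  pos 11: x in {1}, choose 1; 0->1 ok
  pos 12: y in {0,2}, choose 2; 1->2 ok
  pos 13: y in {0,2}, choose 0; 2->0 ok
  pos 14: x in {1}, choose 1; 0->1 ok
  pos 15: x in {1}, choose 1; 1->1 ok
  pos 16: y in {0,2}, choose 2; 1->2 ok
  pos 17: y in {0,2}, choose 2; 2->2 ok
  pos 18: y in {0,2}, choose 2; 2->2 ok
  pos 19: y in {0,2}, choose 2; 2->2 ok
  pos 20: y in {0,2}, choose 0; 2->0 ok
  pos 21: y in {0,2}, choose 0; 0->0 ok
  pos 22: x in {1}, choose 1; 0->1 ok
  pos 23: y in {0,2}, choose 2; 1->2 ok
  pos 24: y in {0,2}, choose 2; 2->2 ok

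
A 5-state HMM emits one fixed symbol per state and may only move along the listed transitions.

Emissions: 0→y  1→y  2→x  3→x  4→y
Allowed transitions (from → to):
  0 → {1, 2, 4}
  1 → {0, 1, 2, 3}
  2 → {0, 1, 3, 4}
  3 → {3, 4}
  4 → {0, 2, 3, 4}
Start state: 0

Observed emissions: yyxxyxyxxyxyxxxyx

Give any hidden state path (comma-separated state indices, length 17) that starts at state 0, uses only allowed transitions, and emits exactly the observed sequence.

  0: obs=y cand={0,1,4} pick 0 [start]
  1: obs=y cand={0,1,4} pick 4 [0->4 ok]
  2: obs=x cand={2,3} pick 2 [4->2 ok]
  3: obs=x cand={2,3} pick 3 [2->3 ok]
  4: obs=y cand={0,1,4} pick 4 [3->4 ok]
  5: obs=x cand={2,3} pick 2 [4->2 ok]
  6: obs=y cand={0,1,4} pick 0 [2->0 ok]
  7: obs=x cand={2,3} pick 2 [0->2 ok]
  8: obs=x cand={2,3} pick 3 [2->3 ok]
  9: obs=y cand={0,1,4} pick 4 [3->4 ok]
  10: obs=x cand={2,3} pick 2 [4->2 ok]
  11: obs=y cand={0,1,4} pick 4 [2->4 ok]
  12: obs=x cand={2,3} pick 3 [4->3 ok]
  13: obs=x cand={2,3} pick 3 [3->3 ok]
  14: obs=x cand={2,3} pick 3 [3->3 ok]
  15: obs=y cand={0,1,4} pick 4 [3->4 ok]
  16: obs=x cand={2,3} pick 3 [4->3 ok]

0,4,2,3,4,2,0,2,3,4,2,4,3,3,3,4,3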